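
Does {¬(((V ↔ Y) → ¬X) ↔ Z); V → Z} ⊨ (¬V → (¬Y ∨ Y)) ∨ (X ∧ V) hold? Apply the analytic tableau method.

Initial set: {T ¬(((V ↔ Y) → ¬X) ↔ Z); T (V → Z); F ((¬V → (¬Y ∨ Y)) ∨ (X ∧ V))}.
F ((¬V → (¬Y ∨ Y)) ∨ (X ∧ V)): α-rule — add F (¬V → (¬Y ∨ Y)), F (X ∧ V).
F (¬V → (¬Y ∨ Y)): α-rule — add T ¬V, F (¬Y ∨ Y).
F (¬Y ∨ Y): α-rule — add F ¬Y, F Y.
× closes — contains both Y and ¬Y.
All 1 branch closes.
Every branch closed, so the premises entail the conclusion.

Yes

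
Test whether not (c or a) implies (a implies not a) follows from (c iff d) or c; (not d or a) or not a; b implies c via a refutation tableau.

Initial set: {((c iff d) or c); ((not d or a) or not a); (b implies c); not (not (c or a) implies (a implies not a))}.
not (not (c or a) implies (a implies not a)): α-rule — add not (c or a), not (a implies not a).
not (c or a): α-rule — add not c, not a.
not (a implies not a): α-rule — add a, not not a.
× closes — contains both a and not a.
All 1 branch closes.
Every branch closed, so the premises entail the conclusion.

Yes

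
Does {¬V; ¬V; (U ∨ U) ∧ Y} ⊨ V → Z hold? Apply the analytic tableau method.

Yes

Initial set: {¬V; ¬V; ((U ∨ U) ∧ Y); ¬(V → Z)}.
((U ∨ U) ∧ Y): α-rule — add (U ∨ U), Y.
¬(V → Z): α-rule — add V, ¬Z.
× closes — contains both V and ¬V.
All 1 branch closes.
Every branch closed, so the premises entail the conclusion.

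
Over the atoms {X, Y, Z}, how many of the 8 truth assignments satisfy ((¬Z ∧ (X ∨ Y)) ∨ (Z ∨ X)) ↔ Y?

Initial set: {(((¬Z ∧ (X ∨ Y)) ∨ (Z ∨ X)) ↔ Y)}.
(((¬Z ∧ (X ∨ Y)) ∨ (Z ∨ X)) ↔ Y): β-rule — branch into ((¬Z ∧ (X ∨ Y)) ∨ (Z ∨ X)), Y  //  ¬((¬Z ∧ (X ∨ Y)) ∨ (Z ∨ X)), ¬Y.
  branch 1 (add ((¬Z ∧ (X ∨ Y)) ∨ (Z ∨ X)), Y):
    ((¬Z ∧ (X ∨ Y)) ∨ (Z ∨ X)): β-rule — branch into (¬Z ∧ (X ∨ Y))  //  (Z ∨ X).
      branch 1.1 (add (¬Z ∧ (X ∨ Y))):
        (¬Z ∧ (X ∨ Y)): α-rule — add ¬Z, (X ∨ Y).
        (X ∨ Y): β-rule — branch into X  //  Y.
          branch 1.1.1 (add X):
            ○ open, literals {X=true, Y=true, Z=false}.
          branch 1.1.2 (add Y):
            ○ open, literals {Y=true, Z=false}.
      branch 1.2 (add (Z ∨ X)):
        (Z ∨ X): β-rule — branch into Z  //  X.
          branch 1.2.1 (add Z):
            ○ open, literals {Y=true, Z=true}.
          branch 1.2.2 (add X):
            ○ open, literals {X=true, Y=true}.
  branch 2 (add ¬((¬Z ∧ (X ∨ Y)) ∨ (Z ∨ X)), ¬Y):
    ¬((¬Z ∧ (X ∨ Y)) ∨ (Z ∨ X)): α-rule — add ¬(¬Z ∧ (X ∨ Y)), ¬(Z ∨ X).
    ¬(Z ∨ X): α-rule — add ¬Z, ¬X.
    ¬(¬Z ∧ (X ∨ Y)): β-rule — branch into ¬¬Z  //  ¬(X ∨ Y).
      branch 2.1 (add ¬¬Z):
        × closes — contains both Z and ¬Z.
      branch 2.2 (add ¬(X ∨ Y)):
        ¬(X ∨ Y): α-rule — add ¬X, ¬Y.
        ○ open, literals {X=false, Y=false, Z=false}.
1 branch closed, 5 open.
Each open branch fixes some atoms; the unmentioned ones are free. Counting distinct full assignments: branch {X=true, Y=true, Z=false} (none free) contributes 1 new; branch {Y=true, Z=false} (X) contributes 1 new; branch {Y=true, Z=true} (X) contributes 2 new; branch {X=true, Y=true} (Z) contributes 0 new; branch {X=false, Y=false, Z=false} (none free) contributes 1 new. Total: 5.

5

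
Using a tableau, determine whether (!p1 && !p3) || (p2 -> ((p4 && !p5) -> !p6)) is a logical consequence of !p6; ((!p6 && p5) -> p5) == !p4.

Yes

Initial set: {!p6; (((!p6 && p5) -> p5) == !p4); !((!p1 && !p3) || (p2 -> ((p4 && !p5) -> !p6)))}.
!((!p1 && !p3) || (p2 -> ((p4 && !p5) -> !p6))): α-rule — add !(!p1 && !p3), !(p2 -> ((p4 && !p5) -> !p6)).
!(p2 -> ((p4 && !p5) -> !p6)): α-rule — add p2, !((p4 && !p5) -> !p6).
!((p4 && !p5) -> !p6): α-rule — add (p4 && !p5), !!p6.
× closes — contains both p6 and !p6.
All 1 branch closes.
Every branch closed, so the premises entail the conclusion.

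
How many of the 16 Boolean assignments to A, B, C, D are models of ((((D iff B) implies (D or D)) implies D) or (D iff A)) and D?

Initial set: {(((((D iff B) implies (D or D)) implies D) or (D iff A)) and D)}.
(((((D iff B) implies (D or D)) implies D) or (D iff A)) and D): α-rule — add ((((D iff B) implies (D or D)) implies D) or (D iff A)), D.
((((D iff B) implies (D or D)) implies D) or (D iff A)): β-rule — branch into (((D iff B) implies (D or D)) implies D)  //  (D iff A).
  branch 1 (add (((D iff B) implies (D or D)) implies D)):
    (((D iff B) implies (D or D)) implies D): β-rule — branch into not ((D iff B) implies (D or D))  //  D.
      branch 1.1 (add not ((D iff B) implies (D or D))):
        not ((D iff B) implies (D or D)): α-rule — add (D iff B), not (D or D).
        not (D or D): α-rule — add not D, not D.
        × closes — contains both D and not D.
      branch 1.2 (add D):
        ○ open, literals {D=1}.
  branch 2 (add (D iff A)):
    (D iff A): β-rule — branch into D, A  //  not D, not A.
      branch 2.1 (add D, A):
        ○ open, literals {A=1, D=1}.
      branch 2.2 (add not D, not A):
        × closes — contains both D and not D.
2 branches closed, 2 open.
Each open branch fixes some atoms; the unmentioned ones are free. Counting distinct full assignments: branch {D=1} (A, B, C) contributes 8 new; branch {A=1, D=1} (B, C) contributes 0 new. Total: 8.

8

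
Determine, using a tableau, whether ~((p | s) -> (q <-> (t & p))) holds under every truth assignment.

Not valid

Assume the negation and expand:
Initial set: {~~((p | s) -> (q <-> (t & p)))}.
~~((p | s) -> (q <-> (t & p))): β-rule — branch into ~(p | s)  //  (q <-> (t & p)).
  branch 1 (add ~(p | s)):
    ~(p | s): α-rule — add ~p, ~s.
    ○ open, literals {p=0, s=0}.
  branch 2 (add (q <-> (t & p))):
    (q <-> (t & p)): β-rule — branch into q, (t & p)  //  ~q, ~(t & p).
      branch 2.1 (add q, (t & p)):
        (t & p): α-rule — add t, p.
        ○ open, literals {p=1, q=1, t=1}.
      branch 2.2 (add ~q, ~(t & p)):
        ~(t & p): β-rule — branch into ~t  //  ~p.
          branch 2.2.1 (add ~t):
            ○ open, literals {q=0, t=0}.
          branch 2.2.2 (add ~p):
            ○ open, literals {p=0, q=0}.
0 branches closed, 4 open.
An open branch gives a countermodel: p=0, s=0 (unmentioned atoms arbitrary); under it the original formula is false.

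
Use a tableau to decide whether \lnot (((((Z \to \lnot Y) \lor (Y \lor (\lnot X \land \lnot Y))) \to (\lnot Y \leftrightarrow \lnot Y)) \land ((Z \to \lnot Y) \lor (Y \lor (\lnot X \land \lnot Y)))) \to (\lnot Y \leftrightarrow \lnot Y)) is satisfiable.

Unsatisfiable

Initial set: {\lnot (((((Z \to \lnot Y) \lor (Y \lor (\lnot X \land \lnot Y))) \to (\lnot Y \leftrightarrow \lnot Y)) \land ((Z \to \lnot Y) \lor (Y \lor (\lnot X \land \lnot Y)))) \to (\lnot Y \leftrightarrow \lnot Y))}.
\lnot (((((Z \to \lnot Y) \lor (Y \lor (\lnot X \land \lnot Y))) \to (\lnot Y \leftrightarrow \lnot Y)) \land ((Z \to \lnot Y) \lor (Y \lor (\lnot X \land \lnot Y)))) \to (\lnot Y \leftrightarrow \lnot Y)): α-rule — add ((((Z \to \lnot Y) \lor (Y \lor (\lnot X \land \lnot Y))) \to (\lnot Y \leftrightarrow \lnot Y)) \land ((Z \to \lnot Y) \lor (Y \lor (\lnot X \land \lnot Y)))), \lnot (\lnot Y \leftrightarrow \lnot Y).
((((Z \to \lnot Y) \lor (Y \lor (\lnot X \land \lnot Y))) \to (\lnot Y \leftrightarrow \lnot Y)) \land ((Z \to \lnot Y) \lor (Y \lor (\lnot X \land \lnot Y)))): α-rule — add (((Z \to \lnot Y) \lor (Y \lor (\lnot X \land \lnot Y))) \to (\lnot Y \leftrightarrow \lnot Y)), ((Z \to \lnot Y) \lor (Y \lor (\lnot X \land \lnot Y))).
\lnot (\lnot Y \leftrightarrow \lnot Y): β-rule — branch into \lnot Y, \lnot \lnot Y  //  \lnot \lnot Y, \lnot Y.
  branch 1 (add \lnot Y, \lnot \lnot Y):
    × closes — contains both Y and \lnot Y.
  branch 2 (add \lnot \lnot Y, \lnot Y):
    × closes — contains both Y and \lnot Y.
All 2 branches close.
Every branch closed; the formula is unsatisfiable.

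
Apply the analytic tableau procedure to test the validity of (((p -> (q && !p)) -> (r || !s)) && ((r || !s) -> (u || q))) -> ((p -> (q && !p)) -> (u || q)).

Valid

Assume the negation and expand:
Initial set: {!((((p -> (q && !p)) -> (r || !s)) && ((r || !s) -> (u || q))) -> ((p -> (q && !p)) -> (u || q)))}.
!((((p -> (q && !p)) -> (r || !s)) && ((r || !s) -> (u || q))) -> ((p -> (q && !p)) -> (u || q))): α-rule — add (((p -> (q && !p)) -> (r || !s)) && ((r || !s) -> (u || q))), !((p -> (q && !p)) -> (u || q)).
(((p -> (q && !p)) -> (r || !s)) && ((r || !s) -> (u || q))): α-rule — add ((p -> (q && !p)) -> (r || !s)), ((r || !s) -> (u || q)).
!((p -> (q && !p)) -> (u || q)): α-rule — add (p -> (q && !p)), !(u || q).
!(u || q): α-rule — add !u, !q.
((p -> (q && !p)) -> (r || !s)): β-rule — branch into !(p -> (q && !p))  //  (r || !s).
  branch 1 (add !(p -> (q && !p))):
    !(p -> (q && !p)): α-rule — add p, !(q && !p).
    ((r || !s) -> (u || q)): β-rule — branch into !(r || !s)  //  (u || q).
      branch 1.1 (add !(r || !s)):
        !(r || !s): α-rule — add !r, !!s.
        (p -> (q && !p)): β-rule — branch into !p  //  (q && !p).
          branch 1.1.1 (add !p):
            × closes — contains both p and !p.
          branch 1.1.2 (add (q && !p)):
            (q && !p): α-rule — add q, !p.
            × closes — contains both q and !q.
      branch 1.2 (add (u || q)):
        (p -> (q && !p)): β-rule — branch into !p  //  (q && !p).
          branch 1.2.1 (add !p):
            × closes — contains both p and !p.
          branch 1.2.2 (add (q && !p)):
            (q && !p): α-rule — add q, !p.
            × closes — contains both q and !q.
  branch 2 (add (r || !s)):
    ((r || !s) -> (u || q)): β-rule — branch into !(r || !s)  //  (u || q).
      branch 2.1 (add !(r || !s)):
        !(r || !s): α-rule — add !r, !!s.
        (p -> (q && !p)): β-rule — branch into !p  //  (q && !p).
          branch 2.1.1 (add !p):
            (r || !s): β-rule — branch into r  //  !s.
              branch 2.1.1.1 (add r):
                × closes — contains both r and !r.
              branch 2.1.1.2 (add !s):
                × closes — contains both s and !s.
          branch 2.1.2 (add (q && !p)):
            (q && !p): α-rule — add q, !p.
            × closes — contains both q and !q.
      branch 2.2 (add (u || q)):
        (p -> (q && !p)): β-rule — branch into !p  //  (q && !p).
          branch 2.2.1 (add !p):
            (r || !s): β-rule — branch into r  //  !s.
              branch 2.2.1.1 (add r):
                (u || q): β-rule — branch into u  //  q.
                  branch 2.2.1.1.1 (add u):
                    × closes — contains both u and !u.
                  branch 2.2.1.1.2 (add q):
                    × closes — contains both q and !q.
              branch 2.2.1.2 (add !s):
                (u || q): β-rule — branch into u  //  q.
                  branch 2.2.1.2.1 (add u):
                    × closes — contains both u and !u.
                  branch 2.2.1.2.2 (add q):
                    × closes — contains both q and !q.
          branch 2.2.2 (add (q && !p)):
            (q && !p): α-rule — add q, !p.
            × closes — contains both q and !q.
All 12 branches close.
Every branch closed, so the negation is unsatisfiable and the formula is valid.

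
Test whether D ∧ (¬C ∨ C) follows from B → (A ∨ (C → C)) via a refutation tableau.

Initial set: {(B → (A ∨ (C → C))); ¬(D ∧ (¬C ∨ C))}.
(B → (A ∨ (C → C))): β-rule — branch into ¬B  //  (A ∨ (C → C)).
  branch 1 (add ¬B):
    ¬(D ∧ (¬C ∨ C)): β-rule — branch into ¬D  //  ¬(¬C ∨ C).
      branch 1.1 (add ¬D):
        ○ open, literals {B=false, D=false}.
      branch 1.2 (add ¬(¬C ∨ C)):
        ¬(¬C ∨ C): α-rule — add ¬¬C, ¬C.
        × closes — contains both C and ¬C.
  branch 2 (add (A ∨ (C → C))):
    ¬(D ∧ (¬C ∨ C)): β-rule — branch into ¬D  //  ¬(¬C ∨ C).
      branch 2.1 (add ¬D):
        (A ∨ (C → C)): β-rule — branch into A  //  (C → C).
          branch 2.1.1 (add A):
            ○ open, literals {A=true, D=false}.
          branch 2.1.2 (add (C → C)):
            (C → C): β-rule — branch into ¬C  //  C.
              branch 2.1.2.1 (add ¬C):
                ○ open, literals {C=false, D=false}.
              branch 2.1.2.2 (add C):
                ○ open, literals {C=true, D=false}.
      branch 2.2 (add ¬(¬C ∨ C)):
        ¬(¬C ∨ C): α-rule — add ¬¬C, ¬C.
        × closes — contains both C and ¬C.
2 branches closed, 4 open.
An open branch gives a countermodel: B=false, D=false (unmentioned atoms arbitrary); the premises hold there but the conclusion fails.

No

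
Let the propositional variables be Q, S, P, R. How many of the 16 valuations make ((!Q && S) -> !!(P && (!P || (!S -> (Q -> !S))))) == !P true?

Initial set: {T (((!Q && S) -> !!(P && (!P || (!S -> (Q -> !S))))) == !P)}.
T (((!Q && S) -> !!(P && (!P || (!S -> (Q -> !S))))) == !P): β-rule — branch into T ((!Q && S) -> !!(P && (!P || (!S -> (Q -> !S))))), T !P  //  F ((!Q && S) -> !!(P && (!P || (!S -> (Q -> !S))))), F !P.
  branch 1 (add T ((!Q && S) -> !!(P && (!P || (!S -> (Q -> !S))))), T !P):
    T ((!Q && S) -> !!(P && (!P || (!S -> (Q -> !S))))): β-rule — branch into F (!Q && S)  //  T !!(P && (!P || (!S -> (Q -> !S)))).
      branch 1.1 (add F (!Q && S)):
        F (!Q && S): β-rule — branch into F !Q  //  F S.
          branch 1.1.1 (add F !Q):
            ○ open, literals {P=0, Q=1}.
          branch 1.1.2 (add F S):
            ○ open, literals {P=0, S=0}.
      branch 1.2 (add T !!(P && (!P || (!S -> (Q -> !S))))):
        T !!(P && (!P || (!S -> (Q -> !S)))): drop double negation, giving T (P && (!P || (!S -> (Q -> !S)))).
        T (P && (!P || (!S -> (Q -> !S)))): α-rule — add T P, T (!P || (!S -> (Q -> !S))).
        × closes — contains both P and !P.
  branch 2 (add F ((!Q && S) -> !!(P && (!P || (!S -> (Q -> !S))))), F !P):
    F ((!Q && S) -> !!(P && (!P || (!S -> (Q -> !S))))): α-rule — add T (!Q && S), F !!(P && (!P || (!S -> (Q -> !S)))).
    T (!Q && S): α-rule — add T !Q, T S.
    F !!(P && (!P || (!S -> (Q -> !S)))): drop double negation, giving F (P && (!P || (!S -> (Q -> !S)))).
    F (P && (!P || (!S -> (Q -> !S)))): β-rule — branch into F P  //  F (!P || (!S -> (Q -> !S))).
      branch 2.1 (add F P):
        × closes — contains both P and !P.
      branch 2.2 (add F (!P || (!S -> (Q -> !S)))):
        F (!P || (!S -> (Q -> !S))): α-rule — add F !P, F (!S -> (Q -> !S)).
        F (!S -> (Q -> !S)): α-rule — add T !S, F (Q -> !S).
        × closes — contains both S and !S.
3 branches closed, 2 open.
Each open branch fixes some atoms; the unmentioned ones are free. Counting distinct full assignments: branch {P=0, Q=1} (S, R) contributes 4 new; branch {P=0, S=0} (Q, R) contributes 2 new. Total: 6.

6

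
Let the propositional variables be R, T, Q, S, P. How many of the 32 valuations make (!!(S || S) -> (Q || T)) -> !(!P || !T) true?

12

Initial set: {T ((!!(S || S) -> (Q || T)) -> !(!P || !T))}.
T ((!!(S || S) -> (Q || T)) -> !(!P || !T)): β-rule — branch into F (!!(S || S) -> (Q || T))  //  T !(!P || !T).
  branch 1 (add F (!!(S || S) -> (Q || T))):
    F (!!(S || S) -> (Q || T)): α-rule — add T !!(S || S), F (Q || T).
    T !!(S || S): drop double negation, giving T (S || S).
    F (Q || T): α-rule — add F Q, F T.
    T (S || S): β-rule — branch into T S  //  T S.
      branch 1.1 (add T S):
        ○ open, literals {Q=0, S=1, T=0}.
      branch 1.2 (add T S):
        ○ open, literals {Q=0, S=1, T=0}.
  branch 2 (add T !(!P || !T)):
    T !(!P || !T): α-rule — add F !P, F !T.
    ○ open, literals {P=1, T=1}.
0 branches closed, 3 open.
Each open branch fixes some atoms; the unmentioned ones are free. Counting distinct full assignments: branch {Q=0, S=1, T=0} (R, P) contributes 4 new; branch {Q=0, S=1, T=0} (R, P) contributes 0 new; branch {P=1, T=1} (R, Q, S) contributes 8 new. Total: 12.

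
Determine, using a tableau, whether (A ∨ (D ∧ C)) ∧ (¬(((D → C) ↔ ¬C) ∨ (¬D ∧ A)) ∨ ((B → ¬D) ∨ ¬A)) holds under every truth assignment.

Assume the negation and expand:
Initial set: {F ((A ∨ (D ∧ C)) ∧ (¬(((D → C) ↔ ¬C) ∨ (¬D ∧ A)) ∨ ((B → ¬D) ∨ ¬A)))}.
F ((A ∨ (D ∧ C)) ∧ (¬(((D → C) ↔ ¬C) ∨ (¬D ∧ A)) ∨ ((B → ¬D) ∨ ¬A))): β-rule — branch into F (A ∨ (D ∧ C))  //  F (¬(((D → C) ↔ ¬C) ∨ (¬D ∧ A)) ∨ ((B → ¬D) ∨ ¬A)).
  branch 1 (add F (A ∨ (D ∧ C))):
    F (A ∨ (D ∧ C)): α-rule — add F A, F (D ∧ C).
    F (D ∧ C): β-rule — branch into F D  //  F C.
      branch 1.1 (add F D):
        ○ open, literals {A=0, D=0}.
      branch 1.2 (add F C):
        ○ open, literals {A=0, C=0}.
  branch 2 (add F (¬(((D → C) ↔ ¬C) ∨ (¬D ∧ A)) ∨ ((B → ¬D) ∨ ¬A))):
    F (¬(((D → C) ↔ ¬C) ∨ (¬D ∧ A)) ∨ ((B → ¬D) ∨ ¬A)): α-rule — add F ¬(((D → C) ↔ ¬C) ∨ (¬D ∧ A)), F ((B → ¬D) ∨ ¬A).
    F ((B → ¬D) ∨ ¬A): α-rule — add F (B → ¬D), F ¬A.
    F (B → ¬D): α-rule — add T B, F ¬D.
    F ¬(((D → C) ↔ ¬C) ∨ (¬D ∧ A)): β-rule — branch into T ((D → C) ↔ ¬C)  //  T (¬D ∧ A).
      branch 2.1 (add T ((D → C) ↔ ¬C)):
        T ((D → C) ↔ ¬C): β-rule — branch into T (D → C), T ¬C  //  F (D → C), F ¬C.
          branch 2.1.1 (add T (D → C), T ¬C):
            T (D → C): β-rule — branch into F D  //  T C.
              branch 2.1.1.1 (add F D):
                × closes — contains both D and ¬D.
              branch 2.1.1.2 (add T C):
                × closes — contains both C and ¬C.
          branch 2.1.2 (add F (D → C), F ¬C):
            F (D → C): α-rule — add T D, F C.
            × closes — contains both C and ¬C.
      branch 2.2 (add T (¬D ∧ A)):
        T (¬D ∧ A): α-rule — add T ¬D, T A.
        × closes — contains both D and ¬D.
4 branches closed, 2 open.
An open branch gives a countermodel: A=0, D=0 (unmentioned atoms arbitrary); under it the original formula is false.

Not valid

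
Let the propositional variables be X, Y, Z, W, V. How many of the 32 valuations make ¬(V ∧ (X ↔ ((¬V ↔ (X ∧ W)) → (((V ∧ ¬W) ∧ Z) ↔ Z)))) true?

Initial set: {¬(V ∧ (X ↔ ((¬V ↔ (X ∧ W)) → (((V ∧ ¬W) ∧ Z) ↔ Z))))}.
¬(V ∧ (X ↔ ((¬V ↔ (X ∧ W)) → (((V ∧ ¬W) ∧ Z) ↔ Z)))): β-rule — branch into ¬V  //  ¬(X ↔ ((¬V ↔ (X ∧ W)) → (((V ∧ ¬W) ∧ Z) ↔ Z))).
  branch 1 (add ¬V):
    ○ open, literals {V=F}.
  branch 2 (add ¬(X ↔ ((¬V ↔ (X ∧ W)) → (((V ∧ ¬W) ∧ Z) ↔ Z)))):
    ¬(X ↔ ((¬V ↔ (X ∧ W)) → (((V ∧ ¬W) ∧ Z) ↔ Z))): β-rule — branch into X, ¬((¬V ↔ (X ∧ W)) → (((V ∧ ¬W) ∧ Z) ↔ Z))  //  ¬X, ((¬V ↔ (X ∧ W)) → (((V ∧ ¬W) ∧ Z) ↔ Z)).
      branch 2.1 (add X, ¬((¬V ↔ (X ∧ W)) → (((V ∧ ¬W) ∧ Z) ↔ Z))):
        ¬((¬V ↔ (X ∧ W)) → (((V ∧ ¬W) ∧ Z) ↔ Z)): α-rule — add (¬V ↔ (X ∧ W)), ¬(((V ∧ ¬W) ∧ Z) ↔ Z).
        (¬V ↔ (X ∧ W)): β-rule — branch into ¬V, (X ∧ W)  //  ¬¬V, ¬(X ∧ W).
          branch 2.1.1 (add ¬V, (X ∧ W)):
            (X ∧ W): α-rule — add X, W.
            ¬(((V ∧ ¬W) ∧ Z) ↔ Z): β-rule — branch into ((V ∧ ¬W) ∧ Z), ¬Z  //  ¬((V ∧ ¬W) ∧ Z), Z.
              branch 2.1.1.1 (add ((V ∧ ¬W) ∧ Z), ¬Z):
                ((V ∧ ¬W) ∧ Z): α-rule — add (V ∧ ¬W), Z.
                × closes — contains both Z and ¬Z.
              branch 2.1.1.2 (add ¬((V ∧ ¬W) ∧ Z), Z):
                ¬((V ∧ ¬W) ∧ Z): β-rule — branch into ¬(V ∧ ¬W)  //  ¬Z.
                  branch 2.1.1.2.1 (add ¬(V ∧ ¬W)):
                    ¬(V ∧ ¬W): β-rule — branch into ¬V  //  ¬¬W.
                      branch 2.1.1.2.1.1 (add ¬V):
                        ○ open, literals {V=F, W=T, X=T, Z=T}.
                      branch 2.1.1.2.1.2 (add ¬¬W):
                        ○ open, literals {V=F, W=T, X=T, Z=T}.
                  branch 2.1.1.2.2 (add ¬Z):
                    × closes — contains both Z and ¬Z.
          branch 2.1.2 (add ¬¬V, ¬(X ∧ W)):
            ¬(((V ∧ ¬W) ∧ Z) ↔ Z): β-rule — branch into ((V ∧ ¬W) ∧ Z), ¬Z  //  ¬((V ∧ ¬W) ∧ Z), Z.
              branch 2.1.2.1 (add ((V ∧ ¬W) ∧ Z), ¬Z):
                ((V ∧ ¬W) ∧ Z): α-rule — add (V ∧ ¬W), Z.
                × closes — contains both Z and ¬Z.
              branch 2.1.2.2 (add ¬((V ∧ ¬W) ∧ Z), Z):
                ¬(X ∧ W): β-rule — branch into ¬X  //  ¬W.
                  branch 2.1.2.2.1 (add ¬X):
                    × closes — contains both X and ¬X.
                  branch 2.1.2.2.2 (add ¬W):
                    ¬((V ∧ ¬W) ∧ Z): β-rule — branch into ¬(V ∧ ¬W)  //  ¬Z.
                      branch 2.1.2.2.2.1 (add ¬(V ∧ ¬W)):
                        ¬(V ∧ ¬W): β-rule — branch into ¬V  //  ¬¬W.
                          branch 2.1.2.2.2.1.1 (add ¬V):
                            × closes — contains both V and ¬V.
                          branch 2.1.2.2.2.1.2 (add ¬¬W):
                            × closes — contains both W and ¬W.
                      branch 2.1.2.2.2.2 (add ¬Z):
                        × closes — contains both Z and ¬Z.
      branch 2.2 (add ¬X, ((¬V ↔ (X ∧ W)) → (((V ∧ ¬W) ∧ Z) ↔ Z))):
        ((¬V ↔ (X ∧ W)) → (((V ∧ ¬W) ∧ Z) ↔ Z)): β-rule — branch into ¬(¬V ↔ (X ∧ W))  //  (((V ∧ ¬W) ∧ Z) ↔ Z).
          branch 2.2.1 (add ¬(¬V ↔ (X ∧ W))):
            ¬(¬V ↔ (X ∧ W)): β-rule — branch into ¬V, ¬(X ∧ W)  //  ¬¬V, (X ∧ W).
              branch 2.2.1.1 (add ¬V, ¬(X ∧ W)):
                ¬(X ∧ W): β-rule — branch into ¬X  //  ¬W.
                  branch 2.2.1.1.1 (add ¬X):
                    ○ open, literals {V=F, X=F}.
                  branch 2.2.1.1.2 (add ¬W):
                    ○ open, literals {V=F, W=F, X=F}.
              branch 2.2.1.2 (add ¬¬V, (X ∧ W)):
                (X ∧ W): α-rule — add X, W.
                × closes — contains both X and ¬X.
          branch 2.2.2 (add (((V ∧ ¬W) ∧ Z) ↔ Z)):
            (((V ∧ ¬W) ∧ Z) ↔ Z): β-rule — branch into ((V ∧ ¬W) ∧ Z), Z  //  ¬((V ∧ ¬W) ∧ Z), ¬Z.
              branch 2.2.2.1 (add ((V ∧ ¬W) ∧ Z), Z):
                ((V ∧ ¬W) ∧ Z): α-rule — add (V ∧ ¬W), Z.
                (V ∧ ¬W): α-rule — add V, ¬W.
                ○ open, literals {V=T, W=F, X=F, Z=T}.
              branch 2.2.2.2 (add ¬((V ∧ ¬W) ∧ Z), ¬Z):
                ¬((V ∧ ¬W) ∧ Z): β-rule — branch into ¬(V ∧ ¬W)  //  ¬Z.
                  branch 2.2.2.2.1 (add ¬(V ∧ ¬W)):
                    ¬(V ∧ ¬W): β-rule — branch into ¬V  //  ¬¬W.
                      branch 2.2.2.2.1.1 (add ¬V):
                        ○ open, literals {V=F, X=F, Z=F}.
                      branch 2.2.2.2.1.2 (add ¬¬W):
                        ○ open, literals {W=T, X=F, Z=F}.
                  branch 2.2.2.2.2 (add ¬Z):
                    ○ open, literals {X=F, Z=F}.
8 branches closed, 9 open.
Each open branch fixes some atoms; the unmentioned ones are free. Counting distinct full assignments: branch {V=F} (X, Y, Z, W) contributes 16 new; branch {V=F, W=T, X=T, Z=T} (Y) contributes 0 new; branch {V=F, W=T, X=T, Z=T} (Y) contributes 0 new; branch {V=F, X=F} (Y, Z, W) contributes 0 new; branch {V=F, W=F, X=F} (Y, Z) contributes 0 new; branch {V=T, W=F, X=F, Z=T} (Y) contributes 2 new; branch {V=F, X=F, Z=F} (Y, W) contributes 0 new; branch {W=T, X=F, Z=F} (Y, V) contributes 2 new; branch {X=F, Z=F} (Y, W, V) contributes 2 new. Total: 22.

22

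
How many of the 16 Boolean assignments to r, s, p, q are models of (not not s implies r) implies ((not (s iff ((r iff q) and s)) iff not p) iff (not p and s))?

10

Initial set: {T ((not not s implies r) implies ((not (s iff ((r iff q) and s)) iff not p) iff (not p and s)))}.
T ((not not s implies r) implies ((not (s iff ((r iff q) and s)) iff not p) iff (not p and s))): β-rule — branch into F (not not s implies r)  //  T ((not (s iff ((r iff q) and s)) iff not p) iff (not p and s)).
  branch 1 (add F (not not s implies r)):
    F (not not s implies r): α-rule — add T not not s, F r.
    T not not s: drop double negation, giving T s.
    ○ open, literals {r=F, s=T}.
  branch 2 (add T ((not (s iff ((r iff q) and s)) iff not p) iff (not p and s))):
    T ((not (s iff ((r iff q) and s)) iff not p) iff (not p and s)): β-rule — branch into T (not (s iff ((r iff q) and s)) iff not p), T (not p and s)  //  F (not (s iff ((r iff q) and s)) iff not p), F (not p and s).
      branch 2.1 (add T (not (s iff ((r iff q) and s)) iff not p), T (not p and s)):
        T (not p and s): α-rule — add T not p, T s.
        T (not (s iff ((r iff q) and s)) iff not p): β-rule — branch into T not (s iff ((r iff q) and s)), T not p  //  F not (s iff ((r iff q) and s)), F not p.
          branch 2.1.1 (add T not (s iff ((r iff q) and s)), T not p):
            T not (s iff ((r iff q) and s)): β-rule — branch into T s, F ((r iff q) and s)  //  F s, T ((r iff q) and s).
              branch 2.1.1.1 (add T s, F ((r iff q) and s)):
                F ((r iff q) and s): β-rule — branch into F (r iff q)  //  F s.
                  branch 2.1.1.1.1 (add F (r iff q)):
                    F (r iff q): β-rule — branch into T r, F q  //  F r, T q.
                      branch 2.1.1.1.1.1 (add T r, F q):
                        ○ open, literals {p=F, q=F, r=T, s=T}.
                      branch 2.1.1.1.1.2 (add F r, T q):
                        ○ open, literals {p=F, q=T, r=F, s=T}.
                  branch 2.1.1.1.2 (add F s):
                    × closes — contains both s and not s.
              branch 2.1.1.2 (add F s, T ((r iff q) and s)):
                × closes — contains both s and not s.
          branch 2.1.2 (add F not (s iff ((r iff q) and s)), F not p):
            × closes — contains both p and not p.
      branch 2.2 (add F (not (s iff ((r iff q) and s)) iff not p), F (not p and s)):
        F (not (s iff ((r iff q) and s)) iff not p): β-rule — branch into T not (s iff ((r iff q) and s)), F not p  //  F not (s iff ((r iff q) and s)), T not p.
          branch 2.2.1 (add T not (s iff ((r iff q) and s)), F not p):
            F (not p and s): β-rule — branch into F not p  //  F s.
              branch 2.2.1.1 (add F not p):
                T not (s iff ((r iff q) and s)): β-rule — branch into T s, F ((r iff q) and s)  //  F s, T ((r iff q) and s).
                  branch 2.2.1.1.1 (add T s, F ((r iff q) and s)):
                    F ((r iff q) and s): β-rule — branch into F (r iff q)  //  F s.
                      branch 2.2.1.1.1.1 (add F (r iff q)):
                        F (r iff q): β-rule — branch into T r, F q  //  F r, T q.
                          branch 2.2.1.1.1.1.1 (add T r, F q):
                            ○ open, literals {p=T, q=F, r=T, s=T}.
                          branch 2.2.1.1.1.1.2 (add F r, T q):
                            ○ open, literals {p=T, q=T, r=F, s=T}.
                      branch 2.2.1.1.1.2 (add F s):
                        × closes — contains both s and not s.
                  branch 2.2.1.1.2 (add F s, T ((r iff q) and s)):
                    T ((r iff q) and s): α-rule — add T (r iff q), T s.
                    × closes — contains both s and not s.
              branch 2.2.1.2 (add F s):
                T not (s iff ((r iff q) and s)): β-rule — branch into T s, F ((r iff q) and s)  //  F s, T ((r iff q) and s).
                  branch 2.2.1.2.1 (add T s, F ((r iff q) and s)):
                    × closes — contains both s and not s.
                  branch 2.2.1.2.2 (add F s, T ((r iff q) and s)):
                    T ((r iff q) and s): α-rule — add T (r iff q), T s.
                    × closes — contains both s and not s.
          branch 2.2.2 (add F not (s iff ((r iff q) and s)), T not p):
            F (not p and s): β-rule — branch into F not p  //  F s.
              branch 2.2.2.1 (add F not p):
                × closes — contains both p and not p.
              branch 2.2.2.2 (add F s):
                F not (s iff ((r iff q) and s)): β-rule — branch into T s, T ((r iff q) and s)  //  F s, F ((r iff q) and s).
                  branch 2.2.2.2.1 (add T s, T ((r iff q) and s)):
                    × closes — contains both s and not s.
                  branch 2.2.2.2.2 (add F s, F ((r iff q) and s)):
                    F ((r iff q) and s): β-rule — branch into F (r iff q)  //  F s.
                      branch 2.2.2.2.2.1 (add F (r iff q)):
                        F (r iff q): β-rule — branch into T r, F q  //  F r, T q.
                          branch 2.2.2.2.2.1.1 (add T r, F q):
                            ○ open, literals {p=F, q=F, r=T, s=F}.
                          branch 2.2.2.2.2.1.2 (add F r, T q):
                            ○ open, literals {p=F, q=T, r=F, s=F}.
                      branch 2.2.2.2.2.2 (add F s):
                        ○ open, literals {p=F, s=F}.
9 branches closed, 8 open.
Each open branch fixes some atoms; the unmentioned ones are free. Counting distinct full assignments: branch {r=F, s=T} (p, q) contributes 4 new; branch {p=F, q=F, r=T, s=T} (none free) contributes 1 new; branch {p=F, q=T, r=F, s=T} (none free) contributes 0 new; branch {p=T, q=F, r=T, s=T} (none free) contributes 1 new; branch {p=T, q=T, r=F, s=T} (none free) contributes 0 new; branch {p=F, q=F, r=T, s=F} (none free) contributes 1 new; branch {p=F, q=T, r=F, s=F} (none free) contributes 1 new; branch {p=F, s=F} (r, q) contributes 2 new. Total: 10.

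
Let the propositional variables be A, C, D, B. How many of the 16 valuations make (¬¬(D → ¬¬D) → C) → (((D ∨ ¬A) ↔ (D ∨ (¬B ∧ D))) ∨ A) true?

Initial set: {((¬¬(D → ¬¬D) → C) → (((D ∨ ¬A) ↔ (D ∨ (¬B ∧ D))) ∨ A))}.
((¬¬(D → ¬¬D) → C) → (((D ∨ ¬A) ↔ (D ∨ (¬B ∧ D))) ∨ A)): β-rule — branch into ¬(¬¬(D → ¬¬D) → C)  //  (((D ∨ ¬A) ↔ (D ∨ (¬B ∧ D))) ∨ A).
  branch 1 (add ¬(¬¬(D → ¬¬D) → C)):
    ¬(¬¬(D → ¬¬D) → C): α-rule — add ¬¬(D → ¬¬D), ¬C.
    ¬¬(D → ¬¬D): drop double negation, giving (D → ¬¬D).
    (D → ¬¬D): β-rule — branch into ¬D  //  ¬¬D.
      branch 1.1 (add ¬D):
        ○ open, literals {C=F, D=F}.
      branch 1.2 (add ¬¬D):
        ¬¬D: drop double negation, giving D.
        ○ open, literals {C=F, D=T}.
  branch 2 (add (((D ∨ ¬A) ↔ (D ∨ (¬B ∧ D))) ∨ A)):
    (((D ∨ ¬A) ↔ (D ∨ (¬B ∧ D))) ∨ A): β-rule — branch into ((D ∨ ¬A) ↔ (D ∨ (¬B ∧ D)))  //  A.
      branch 2.1 (add ((D ∨ ¬A) ↔ (D ∨ (¬B ∧ D)))):
        ((D ∨ ¬A) ↔ (D ∨ (¬B ∧ D))): β-rule — branch into (D ∨ ¬A), (D ∨ (¬B ∧ D))  //  ¬(D ∨ ¬A), ¬(D ∨ (¬B ∧ D)).
          branch 2.1.1 (add (D ∨ ¬A), (D ∨ (¬B ∧ D))):
            (D ∨ ¬A): β-rule — branch into D  //  ¬A.
              branch 2.1.1.1 (add D):
                (D ∨ (¬B ∧ D)): β-rule — branch into D  //  (¬B ∧ D).
                  branch 2.1.1.1.1 (add D):
                    ○ open, literals {D=T}.
                  branch 2.1.1.1.2 (add (¬B ∧ D)):
                    (¬B ∧ D): α-rule — add ¬B, D.
                    ○ open, literals {B=F, D=T}.
              branch 2.1.1.2 (add ¬A):
                (D ∨ (¬B ∧ D)): β-rule — branch into D  //  (¬B ∧ D).
                  branch 2.1.1.2.1 (add D):
                    ○ open, literals {A=F, D=T}.
                  branch 2.1.1.2.2 (add (¬B ∧ D)):
                    (¬B ∧ D): α-rule — add ¬B, D.
                    ○ open, literals {A=F, B=F, D=T}.
          branch 2.1.2 (add ¬(D ∨ ¬A), ¬(D ∨ (¬B ∧ D))):
            ¬(D ∨ ¬A): α-rule — add ¬D, ¬¬A.
            ¬(D ∨ (¬B ∧ D)): α-rule — add ¬D, ¬(¬B ∧ D).
            ¬(¬B ∧ D): β-rule — branch into ¬¬B  //  ¬D.
              branch 2.1.2.1 (add ¬¬B):
                ○ open, literals {A=T, B=T, D=F}.
              branch 2.1.2.2 (add ¬D):
                ○ open, literals {A=T, D=F}.
      branch 2.2 (add A):
        ○ open, literals {A=T}.
0 branches closed, 9 open.
Each open branch fixes some atoms; the unmentioned ones are free. Counting distinct full assignments: branch {C=F, D=F} (A, B) contributes 4 new; branch {C=F, D=T} (A, B) contributes 4 new; branch {D=T} (A, C, B) contributes 4 new; branch {B=F, D=T} (A, C) contributes 0 new; branch {A=F, D=T} (C, B) contributes 0 new; branch {A=F, B=F, D=T} (C) contributes 0 new; branch {A=T, B=T, D=F} (C) contributes 1 new; branch {A=T, D=F} (C, B) contributes 1 new; branch {A=T} (C, D, B) contributes 0 new. Total: 14.

14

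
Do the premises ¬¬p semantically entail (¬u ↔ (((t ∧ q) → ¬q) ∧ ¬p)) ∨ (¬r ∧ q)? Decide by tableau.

No

Initial set: {¬¬p; ¬((¬u ↔ (((t ∧ q) → ¬q) ∧ ¬p)) ∨ (¬r ∧ q))}.
¬¬p: drop double negation, giving p.
¬((¬u ↔ (((t ∧ q) → ¬q) ∧ ¬p)) ∨ (¬r ∧ q)): α-rule — add ¬(¬u ↔ (((t ∧ q) → ¬q) ∧ ¬p)), ¬(¬r ∧ q).
¬(¬u ↔ (((t ∧ q) → ¬q) ∧ ¬p)): β-rule — branch into ¬u, ¬(((t ∧ q) → ¬q) ∧ ¬p)  //  ¬¬u, (((t ∧ q) → ¬q) ∧ ¬p).
  branch 1 (add ¬u, ¬(((t ∧ q) → ¬q) ∧ ¬p)):
    ¬(¬r ∧ q): β-rule — branch into ¬¬r  //  ¬q.
      branch 1.1 (add ¬¬r):
        ¬(((t ∧ q) → ¬q) ∧ ¬p): β-rule — branch into ¬((t ∧ q) → ¬q)  //  ¬¬p.
          branch 1.1.1 (add ¬((t ∧ q) → ¬q)):
            ¬((t ∧ q) → ¬q): α-rule — add (t ∧ q), ¬¬q.
            (t ∧ q): α-rule — add t, q.
            ○ open, literals {p=T, q=T, r=T, t=T, u=F}.
          branch 1.1.2 (add ¬¬p):
            ○ open, literals {p=T, r=T, u=F}.
      branch 1.2 (add ¬q):
        ¬(((t ∧ q) → ¬q) ∧ ¬p): β-rule — branch into ¬((t ∧ q) → ¬q)  //  ¬¬p.
          branch 1.2.1 (add ¬((t ∧ q) → ¬q)):
            ¬((t ∧ q) → ¬q): α-rule — add (t ∧ q), ¬¬q.
            × closes — contains both q and ¬q.
          branch 1.2.2 (add ¬¬p):
            ○ open, literals {p=T, q=F, u=F}.
  branch 2 (add ¬¬u, (((t ∧ q) → ¬q) ∧ ¬p)):
    (((t ∧ q) → ¬q) ∧ ¬p): α-rule — add ((t ∧ q) → ¬q), ¬p.
    × closes — contains both p and ¬p.
2 branches closed, 3 open.
An open branch gives a countermodel: p=T, q=T, r=T, t=T, u=F (unmentioned atoms arbitrary); the premises hold there but the conclusion fails.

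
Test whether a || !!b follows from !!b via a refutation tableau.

Yes

Initial set: {!!b; !(a || !!b)}.
!!b: drop double negation, giving b.
!(a || !!b): α-rule — add !a, !!!b.
!!!b: drop double negation, giving !b.
× closes — contains both b and !b.
All 1 branch closes.
Every branch closed, so the premises entail the conclusion.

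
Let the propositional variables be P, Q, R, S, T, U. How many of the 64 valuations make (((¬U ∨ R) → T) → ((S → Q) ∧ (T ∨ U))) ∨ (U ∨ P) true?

62

Initial set: {T ((((¬U ∨ R) → T) → ((S → Q) ∧ (T ∨ U))) ∨ (U ∨ P))}.
T ((((¬U ∨ R) → T) → ((S → Q) ∧ (T ∨ U))) ∨ (U ∨ P)): β-rule — branch into T (((¬U ∨ R) → T) → ((S → Q) ∧ (T ∨ U)))  //  T (U ∨ P).
  branch 1 (add T (((¬U ∨ R) → T) → ((S → Q) ∧ (T ∨ U)))):
    T (((¬U ∨ R) → T) → ((S → Q) ∧ (T ∨ U))): β-rule — branch into F ((¬U ∨ R) → T)  //  T ((S → Q) ∧ (T ∨ U)).
      branch 1.1 (add F ((¬U ∨ R) → T)):
        F ((¬U ∨ R) → T): α-rule — add T (¬U ∨ R), F T.
        T (¬U ∨ R): β-rule — branch into T ¬U  //  T R.
          branch 1.1.1 (add T ¬U):
            ○ open, literals {T=0, U=0}.
          branch 1.1.2 (add T R):
            ○ open, literals {R=1, T=0}.
      branch 1.2 (add T ((S → Q) ∧ (T ∨ U))):
        T ((S → Q) ∧ (T ∨ U)): α-rule — add T (S → Q), T (T ∨ U).
        T (S → Q): β-rule — branch into F S  //  T Q.
          branch 1.2.1 (add F S):
            T (T ∨ U): β-rule — branch into T T  //  T U.
              branch 1.2.1.1 (add T T):
                ○ open, literals {S=0, T=1}.
              branch 1.2.1.2 (add T U):
                ○ open, literals {S=0, U=1}.
          branch 1.2.2 (add T Q):
            T (T ∨ U): β-rule — branch into T T  //  T U.
              branch 1.2.2.1 (add T T):
                ○ open, literals {Q=1, T=1}.
              branch 1.2.2.2 (add T U):
                ○ open, literals {Q=1, U=1}.
  branch 2 (add T (U ∨ P)):
    T (U ∨ P): β-rule — branch into T U  //  T P.
      branch 2.1 (add T U):
        ○ open, literals {U=1}.
      branch 2.2 (add T P):
        ○ open, literals {P=1}.
0 branches closed, 8 open.
Each open branch fixes some atoms; the unmentioned ones are free. Counting distinct full assignments: branch {T=0, U=0} (P, Q, R, S) contributes 16 new; branch {R=1, T=0} (P, Q, S, U) contributes 8 new; branch {S=0, T=1} (P, Q, R, U) contributes 16 new; branch {S=0, U=1} (P, Q, R, T) contributes 4 new; branch {Q=1, T=1} (P, R, S, U) contributes 8 new; branch {Q=1, U=1} (P, R, S, T) contributes 2 new; branch {U=1} (P, Q, R, S, T) contributes 6 new; branch {P=1} (Q, R, S, T, U) contributes 2 new. Total: 62.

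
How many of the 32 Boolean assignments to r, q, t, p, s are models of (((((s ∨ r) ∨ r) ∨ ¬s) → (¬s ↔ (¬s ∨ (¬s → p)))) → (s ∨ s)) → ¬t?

Initial set: {((((((s ∨ r) ∨ r) ∨ ¬s) → (¬s ↔ (¬s ∨ (¬s → p)))) → (s ∨ s)) → ¬t)}.
((((((s ∨ r) ∨ r) ∨ ¬s) → (¬s ↔ (¬s ∨ (¬s → p)))) → (s ∨ s)) → ¬t): β-rule — branch into ¬(((((s ∨ r) ∨ r) ∨ ¬s) → (¬s ↔ (¬s ∨ (¬s → p)))) → (s ∨ s))  //  ¬t.
  branch 1 (add ¬(((((s ∨ r) ∨ r) ∨ ¬s) → (¬s ↔ (¬s ∨ (¬s → p)))) → (s ∨ s))):
    ¬(((((s ∨ r) ∨ r) ∨ ¬s) → (¬s ↔ (¬s ∨ (¬s → p)))) → (s ∨ s)): α-rule — add ((((s ∨ r) ∨ r) ∨ ¬s) → (¬s ↔ (¬s ∨ (¬s → p)))), ¬(s ∨ s).
    ¬(s ∨ s): α-rule — add ¬s, ¬s.
    ((((s ∨ r) ∨ r) ∨ ¬s) → (¬s ↔ (¬s ∨ (¬s → p)))): β-rule — branch into ¬(((s ∨ r) ∨ r) ∨ ¬s)  //  (¬s ↔ (¬s ∨ (¬s → p))).
      branch 1.1 (add ¬(((s ∨ r) ∨ r) ∨ ¬s)):
        ¬(((s ∨ r) ∨ r) ∨ ¬s): α-rule — add ¬((s ∨ r) ∨ r), ¬¬s.
        × closes — contains both s and ¬s.
      branch 1.2 (add (¬s ↔ (¬s ∨ (¬s → p)))):
        (¬s ↔ (¬s ∨ (¬s → p))): β-rule — branch into ¬s, (¬s ∨ (¬s → p))  //  ¬¬s, ¬(¬s ∨ (¬s → p)).
          branch 1.2.1 (add ¬s, (¬s ∨ (¬s → p))):
            (¬s ∨ (¬s → p)): β-rule — branch into ¬s  //  (¬s → p).
              branch 1.2.1.1 (add ¬s):
                ○ open, literals {s=0}.
              branch 1.2.1.2 (add (¬s → p)):
                (¬s → p): β-rule — branch into ¬¬s  //  p.
                  branch 1.2.1.2.1 (add ¬¬s):
                    × closes — contains both s and ¬s.
                  branch 1.2.1.2.2 (add p):
                    ○ open, literals {p=1, s=0}.
          branch 1.2.2 (add ¬¬s, ¬(¬s ∨ (¬s → p))):
            × closes — contains both s and ¬s.
  branch 2 (add ¬t):
    ○ open, literals {t=0}.
3 branches closed, 3 open.
Each open branch fixes some atoms; the unmentioned ones are free. Counting distinct full assignments: branch {s=0} (r, q, t, p) contributes 16 new; branch {p=1, s=0} (r, q, t) contributes 0 new; branch {t=0} (r, q, p, s) contributes 8 new. Total: 24.

24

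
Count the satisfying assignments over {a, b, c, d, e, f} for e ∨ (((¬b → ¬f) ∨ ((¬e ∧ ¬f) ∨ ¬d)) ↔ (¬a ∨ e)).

48

Initial set: {T (e ∨ (((¬b → ¬f) ∨ ((¬e ∧ ¬f) ∨ ¬d)) ↔ (¬a ∨ e)))}.
T (e ∨ (((¬b → ¬f) ∨ ((¬e ∧ ¬f) ∨ ¬d)) ↔ (¬a ∨ e))): β-rule — branch into T e  //  T (((¬b → ¬f) ∨ ((¬e ∧ ¬f) ∨ ¬d)) ↔ (¬a ∨ e)).
  branch 1 (add T e):
    ○ open, literals {e=T}.
  branch 2 (add T (((¬b → ¬f) ∨ ((¬e ∧ ¬f) ∨ ¬d)) ↔ (¬a ∨ e))):
    T (((¬b → ¬f) ∨ ((¬e ∧ ¬f) ∨ ¬d)) ↔ (¬a ∨ e)): β-rule — branch into T ((¬b → ¬f) ∨ ((¬e ∧ ¬f) ∨ ¬d)), T (¬a ∨ e)  //  F ((¬b → ¬f) ∨ ((¬e ∧ ¬f) ∨ ¬d)), F (¬a ∨ e).
      branch 2.1 (add T ((¬b → ¬f) ∨ ((¬e ∧ ¬f) ∨ ¬d)), T (¬a ∨ e)):
        T ((¬b → ¬f) ∨ ((¬e ∧ ¬f) ∨ ¬d)): β-rule — branch into T (¬b → ¬f)  //  T ((¬e ∧ ¬f) ∨ ¬d).
          branch 2.1.1 (add T (¬b → ¬f)):
            T (¬a ∨ e): β-rule — branch into T ¬a  //  T e.
              branch 2.1.1.1 (add T ¬a):
                T (¬b → ¬f): β-rule — branch into F ¬b  //  T ¬f.
                  branch 2.1.1.1.1 (add F ¬b):
                    ○ open, literals {a=F, b=T}.
                  branch 2.1.1.1.2 (add T ¬f):
                    ○ open, literals {a=F, f=F}.
              branch 2.1.1.2 (add T e):
                T (¬b → ¬f): β-rule — branch into F ¬b  //  T ¬f.
                  branch 2.1.1.2.1 (add F ¬b):
                    ○ open, literals {b=T, e=T}.
                  branch 2.1.1.2.2 (add T ¬f):
                    ○ open, literals {e=T, f=F}.
          branch 2.1.2 (add T ((¬e ∧ ¬f) ∨ ¬d)):
            T (¬a ∨ e): β-rule — branch into T ¬a  //  T e.
              branch 2.1.2.1 (add T ¬a):
                T ((¬e ∧ ¬f) ∨ ¬d): β-rule — branch into T (¬e ∧ ¬f)  //  T ¬d.
                  branch 2.1.2.1.1 (add T (¬e ∧ ¬f)):
                    T (¬e ∧ ¬f): α-rule — add T ¬e, T ¬f.
                    ○ open, literals {a=F, e=F, f=F}.
                  branch 2.1.2.1.2 (add T ¬d):
                    ○ open, literals {a=F, d=F}.
              branch 2.1.2.2 (add T e):
                T ((¬e ∧ ¬f) ∨ ¬d): β-rule — branch into T (¬e ∧ ¬f)  //  T ¬d.
                  branch 2.1.2.2.1 (add T (¬e ∧ ¬f)):
                    T (¬e ∧ ¬f): α-rule — add T ¬e, T ¬f.
                    × closes — contains both e and ¬e.
                  branch 2.1.2.2.2 (add T ¬d):
                    ○ open, literals {d=F, e=T}.
      branch 2.2 (add F ((¬b → ¬f) ∨ ((¬e ∧ ¬f) ∨ ¬d)), F (¬a ∨ e)):
        F ((¬b → ¬f) ∨ ((¬e ∧ ¬f) ∨ ¬d)): α-rule — add F (¬b → ¬f), F ((¬e ∧ ¬f) ∨ ¬d).
        F (¬a ∨ e): α-rule — add F ¬a, F e.
        F (¬b → ¬f): α-rule — add T ¬b, F ¬f.
        F ((¬e ∧ ¬f) ∨ ¬d): α-rule — add F (¬e ∧ ¬f), F ¬d.
        F (¬e ∧ ¬f): β-rule — branch into F ¬e  //  F ¬f.
          branch 2.2.1 (add F ¬e):
            × closes — contains both e and ¬e.
          branch 2.2.2 (add F ¬f):
            ○ open, literals {a=T, b=F, d=T, e=F, f=T}.
2 branches closed, 9 open.
Each open branch fixes some atoms; the unmentioned ones are free. Counting distinct full assignments: branch {e=T} (a, b, c, d, f) contributes 32 new; branch {a=F, b=T} (c, d, e, f) contributes 8 new; branch {a=F, f=F} (b, c, d, e) contributes 4 new; branch {b=T, e=T} (a, c, d, f) contributes 0 new; branch {e=T, f=F} (a, b, c, d) contributes 0 new; branch {a=F, e=F, f=F} (b, c, d) contributes 0 new; branch {a=F, d=F} (b, c, e, f) contributes 2 new; branch {d=F, e=T} (a, b, c, f) contributes 0 new; branch {a=T, b=F, d=T, e=F, f=T} (c) contributes 2 new. Total: 48.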